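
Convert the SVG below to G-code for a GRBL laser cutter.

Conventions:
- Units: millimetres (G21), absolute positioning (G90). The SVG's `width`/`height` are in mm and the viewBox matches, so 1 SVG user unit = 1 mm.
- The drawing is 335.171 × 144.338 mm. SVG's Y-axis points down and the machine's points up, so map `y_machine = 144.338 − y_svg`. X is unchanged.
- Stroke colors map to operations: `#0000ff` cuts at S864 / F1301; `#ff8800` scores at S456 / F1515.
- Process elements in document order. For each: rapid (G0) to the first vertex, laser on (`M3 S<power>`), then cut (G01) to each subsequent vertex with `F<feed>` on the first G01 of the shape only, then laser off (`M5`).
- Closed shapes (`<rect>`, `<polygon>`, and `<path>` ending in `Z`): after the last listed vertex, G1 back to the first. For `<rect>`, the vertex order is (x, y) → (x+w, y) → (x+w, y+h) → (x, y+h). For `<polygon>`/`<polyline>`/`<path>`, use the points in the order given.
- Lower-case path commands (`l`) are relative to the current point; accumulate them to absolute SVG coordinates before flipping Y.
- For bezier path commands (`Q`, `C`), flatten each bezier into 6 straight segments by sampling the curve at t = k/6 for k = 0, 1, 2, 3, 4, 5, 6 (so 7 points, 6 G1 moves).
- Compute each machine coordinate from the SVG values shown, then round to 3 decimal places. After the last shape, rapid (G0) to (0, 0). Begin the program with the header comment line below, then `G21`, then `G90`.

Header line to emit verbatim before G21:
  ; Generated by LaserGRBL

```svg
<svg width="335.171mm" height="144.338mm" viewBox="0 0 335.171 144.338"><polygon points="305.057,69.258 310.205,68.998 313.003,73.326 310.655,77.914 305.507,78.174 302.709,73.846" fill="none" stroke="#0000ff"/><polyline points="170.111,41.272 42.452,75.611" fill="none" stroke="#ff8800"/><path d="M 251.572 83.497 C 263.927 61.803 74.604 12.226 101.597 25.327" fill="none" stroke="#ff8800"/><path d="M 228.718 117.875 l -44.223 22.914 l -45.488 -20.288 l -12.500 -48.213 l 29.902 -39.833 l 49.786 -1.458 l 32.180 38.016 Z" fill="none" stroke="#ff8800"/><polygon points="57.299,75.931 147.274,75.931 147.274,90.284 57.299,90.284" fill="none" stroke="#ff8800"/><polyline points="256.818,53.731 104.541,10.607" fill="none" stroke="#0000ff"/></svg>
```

Since the viewBox matches the mm dimensions, user units are millimetres directly. The only transform is the Y-flip y_m = 144.338 − y_svg.

Shape 1 is a regular polygon drawn with `<polygon>`. Its stroke #0000ff means cut at S864, F1301. After flipping Y the toolpath is (305.057,75.080) → (310.205,75.340) → (313.003,71.012) → (310.655,66.424) → (305.507,66.164) → (302.709,70.492) → (305.057,75.080), returning to the start.

Shape 2 is a line segment drawn with `<polyline>`. Its stroke #ff8800 means score at S456, F1515. After flipping Y the toolpath is (170.111,103.066) → (42.452,68.727).

Shape 3 is a cubic bezier drawn with `<path>`. Its stroke #ff8800 means score at S456, F1515. After flipping Y the toolpath is (251.572,60.841) → (242.878,73.592) → (212.182,88.475) → (171.095,102.974) → (131.228,114.573) → (104.192,120.758) → (101.597,119.011).

Shape 4 is a regular polygon drawn with `<path>`. Its stroke #ff8800 means score at S456, F1515. After flipping Y the toolpath is (228.718,26.463) → (184.495,3.549) → (139.007,23.837) → (126.507,72.050) → (156.409,111.883) → (206.195,113.341) → (238.375,75.325) → (228.718,26.463), returning to the start.

Shape 5 is a rectangle drawn with `<polygon>`. Its stroke #ff8800 means score at S456, F1515. After flipping Y the toolpath is (57.299,68.407) → (147.274,68.407) → (147.274,54.054) → (57.299,54.054) → (57.299,68.407), returning to the start.

Shape 6 is a line segment drawn with `<polyline>`. Its stroke #0000ff means cut at S864, F1301. After flipping Y the toolpath is (256.818,90.607) → (104.541,133.731).

; Generated by LaserGRBL
G21
G90
G0 X305.057 Y75.080
M3 S864
G01 X310.205 Y75.340 F1301
G01 X313.003 Y71.012
G01 X310.655 Y66.424
G01 X305.507 Y66.164
G01 X302.709 Y70.492
G01 X305.057 Y75.080
M5
G0 X170.111 Y103.066
M3 S456
G01 X42.452 Y68.727 F1515
M5
G0 X251.572 Y60.841
M3 S456
G01 X242.878 Y73.592 F1515
G01 X212.182 Y88.475
G01 X171.095 Y102.974
G01 X131.228 Y114.573
G01 X104.192 Y120.758
G01 X101.597 Y119.011
M5
G0 X228.718 Y26.463
M3 S456
G01 X184.495 Y3.549 F1515
G01 X139.007 Y23.837
G01 X126.507 Y72.050
G01 X156.409 Y111.883
G01 X206.195 Y113.341
G01 X238.375 Y75.325
G01 X228.718 Y26.463
M5
G0 X57.299 Y68.407
M3 S456
G01 X147.274 Y68.407 F1515
G01 X147.274 Y54.054
G01 X57.299 Y54.054
G01 X57.299 Y68.407
M5
G0 X256.818 Y90.607
M3 S864
G01 X104.541 Y133.731 F1301
M5
G0 X0.000 Y0.000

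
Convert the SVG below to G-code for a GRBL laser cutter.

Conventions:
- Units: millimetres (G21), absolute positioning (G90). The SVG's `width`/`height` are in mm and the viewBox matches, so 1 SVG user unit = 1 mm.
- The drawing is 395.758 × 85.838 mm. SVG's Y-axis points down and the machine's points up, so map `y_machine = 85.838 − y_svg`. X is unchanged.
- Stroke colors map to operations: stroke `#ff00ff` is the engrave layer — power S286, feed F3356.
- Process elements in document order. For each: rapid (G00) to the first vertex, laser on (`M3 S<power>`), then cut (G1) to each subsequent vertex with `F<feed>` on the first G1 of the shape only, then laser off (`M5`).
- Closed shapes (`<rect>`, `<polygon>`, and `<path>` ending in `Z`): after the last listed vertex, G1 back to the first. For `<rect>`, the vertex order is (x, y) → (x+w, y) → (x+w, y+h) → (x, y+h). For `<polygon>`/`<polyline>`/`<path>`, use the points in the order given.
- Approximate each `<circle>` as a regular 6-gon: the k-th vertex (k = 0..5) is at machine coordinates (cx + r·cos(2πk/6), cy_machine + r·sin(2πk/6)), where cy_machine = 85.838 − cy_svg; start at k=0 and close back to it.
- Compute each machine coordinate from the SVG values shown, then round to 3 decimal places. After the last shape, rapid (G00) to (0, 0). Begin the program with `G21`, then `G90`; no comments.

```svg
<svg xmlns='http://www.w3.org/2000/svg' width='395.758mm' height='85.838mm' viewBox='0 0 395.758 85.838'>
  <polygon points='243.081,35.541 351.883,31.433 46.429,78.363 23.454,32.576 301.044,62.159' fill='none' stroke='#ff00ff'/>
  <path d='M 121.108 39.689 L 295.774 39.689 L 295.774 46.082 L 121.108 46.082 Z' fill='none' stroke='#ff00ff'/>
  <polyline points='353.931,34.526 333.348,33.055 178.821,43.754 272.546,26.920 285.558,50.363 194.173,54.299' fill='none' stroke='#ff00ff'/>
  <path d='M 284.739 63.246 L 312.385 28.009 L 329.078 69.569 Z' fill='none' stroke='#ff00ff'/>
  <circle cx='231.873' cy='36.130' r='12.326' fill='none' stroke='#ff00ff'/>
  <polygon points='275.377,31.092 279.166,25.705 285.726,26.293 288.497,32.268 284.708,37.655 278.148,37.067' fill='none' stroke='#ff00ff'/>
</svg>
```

viewBox `0 0 395.758 85.838` with mm width/height → 1 unit = 1 mm. Flip: y_m = 85.838 − y_svg.

**Shape 1** — `<polygon>` closed polygon, stroke `#ff00ff` → engrave (S286, F3356). Machine vertices: (243.081,50.297) → (351.883,54.405) → (46.429,7.475) → (23.454,53.262) → (301.044,23.679) → (243.081,50.297). Closed: final G1 returns to the first vertex.

**Shape 2** — `<path>` rectangle, stroke `#ff00ff` → engrave (S286, F3356). Machine vertices: (121.108,46.149) → (295.774,46.149) → (295.774,39.756) → (121.108,39.756) → (121.108,46.149). Closed: final G1 returns to the first vertex.

**Shape 3** — `<polyline>` open polyline, stroke `#ff00ff` → engrave (S286, F3356). Machine vertices: (353.931,51.312) → (333.348,52.783) → (178.821,42.084) → (272.546,58.918) → (285.558,35.475) → (194.173,31.539). Open path.

**Shape 4** — `<path>` regular polygon, stroke `#ff00ff` → engrave (S286, F3356). Machine vertices: (284.739,22.592) → (312.385,57.829) → (329.078,16.269) → (284.739,22.592). Closed: final G1 returns to the first vertex.

**Shape 5** — `<circle>` circle, stroke `#ff00ff` → engrave (S286, F3356). Machine vertices: (244.199,49.708) → (238.036,60.383) → (225.710,60.383) → (219.547,49.708) → (225.710,39.033) → (238.036,39.033) → (244.199,49.708). Closed: final G1 returns to the first vertex.

**Shape 6** — `<polygon>` regular polygon, stroke `#ff00ff` → engrave (S286, F3356). Machine vertices: (275.377,54.746) → (279.166,60.133) → (285.726,59.545) → (288.497,53.570) → (284.708,48.183) → (278.148,48.771) → (275.377,54.746). Closed: final G1 returns to the first vertex.

G21
G90
G00 X243.081 Y50.297
M3 S286
G1 X351.883 Y54.405 F3356
G1 X46.429 Y7.475
G1 X23.454 Y53.262
G1 X301.044 Y23.679
G1 X243.081 Y50.297
M5
G00 X121.108 Y46.149
M3 S286
G1 X295.774 Y46.149 F3356
G1 X295.774 Y39.756
G1 X121.108 Y39.756
G1 X121.108 Y46.149
M5
G00 X353.931 Y51.312
M3 S286
G1 X333.348 Y52.783 F3356
G1 X178.821 Y42.084
G1 X272.546 Y58.918
G1 X285.558 Y35.475
G1 X194.173 Y31.539
M5
G00 X284.739 Y22.592
M3 S286
G1 X312.385 Y57.829 F3356
G1 X329.078 Y16.269
G1 X284.739 Y22.592
M5
G00 X244.199 Y49.708
M3 S286
G1 X238.036 Y60.383 F3356
G1 X225.710 Y60.383
G1 X219.547 Y49.708
G1 X225.710 Y39.033
G1 X238.036 Y39.033
G1 X244.199 Y49.708
M5
G00 X275.377 Y54.746
M3 S286
G1 X279.166 Y60.133 F3356
G1 X285.726 Y59.545
G1 X288.497 Y53.570
G1 X284.708 Y48.183
G1 X278.148 Y48.771
G1 X275.377 Y54.746
M5
G00 X0.000 Y0.000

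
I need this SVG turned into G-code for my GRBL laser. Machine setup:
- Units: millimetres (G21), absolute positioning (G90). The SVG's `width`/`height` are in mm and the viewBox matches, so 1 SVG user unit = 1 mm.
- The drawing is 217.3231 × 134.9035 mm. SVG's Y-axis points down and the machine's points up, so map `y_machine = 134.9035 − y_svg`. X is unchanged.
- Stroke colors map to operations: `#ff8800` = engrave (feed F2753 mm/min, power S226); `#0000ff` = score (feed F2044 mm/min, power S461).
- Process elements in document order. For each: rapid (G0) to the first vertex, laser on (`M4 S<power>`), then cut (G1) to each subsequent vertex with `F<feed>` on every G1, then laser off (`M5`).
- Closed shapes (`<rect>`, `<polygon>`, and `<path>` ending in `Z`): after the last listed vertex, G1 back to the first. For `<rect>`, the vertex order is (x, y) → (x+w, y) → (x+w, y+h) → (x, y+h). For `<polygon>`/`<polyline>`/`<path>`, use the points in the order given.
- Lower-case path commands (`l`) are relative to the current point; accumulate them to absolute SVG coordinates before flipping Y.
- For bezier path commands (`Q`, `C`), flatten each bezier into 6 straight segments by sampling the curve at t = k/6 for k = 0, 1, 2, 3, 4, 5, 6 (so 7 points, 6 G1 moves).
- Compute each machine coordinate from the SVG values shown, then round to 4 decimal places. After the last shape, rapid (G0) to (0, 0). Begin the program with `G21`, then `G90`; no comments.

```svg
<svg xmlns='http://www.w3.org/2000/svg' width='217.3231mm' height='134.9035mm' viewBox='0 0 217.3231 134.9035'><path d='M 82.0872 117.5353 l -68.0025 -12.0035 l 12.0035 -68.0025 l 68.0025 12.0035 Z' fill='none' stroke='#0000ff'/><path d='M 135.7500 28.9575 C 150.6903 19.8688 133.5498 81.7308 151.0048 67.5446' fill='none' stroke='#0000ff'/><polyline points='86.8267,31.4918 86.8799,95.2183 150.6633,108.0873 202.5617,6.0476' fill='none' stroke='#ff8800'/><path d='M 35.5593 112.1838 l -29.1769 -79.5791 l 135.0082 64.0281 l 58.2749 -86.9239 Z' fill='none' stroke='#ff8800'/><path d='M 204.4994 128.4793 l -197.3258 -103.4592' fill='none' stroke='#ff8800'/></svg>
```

Since the viewBox matches the mm dimensions, user units are millimetres directly. The only transform is the Y-flip y_m = 134.9035 − y_svg.

Shape 1 is a regular polygon drawn with `<path>`. Its stroke #0000ff means score at S461, F2044. After flipping Y the toolpath is (82.0872,17.3682) → (14.0847,29.3717) → (26.0882,97.3742) → (94.0907,85.3707) → (82.0872,17.3682), returning to the start.

Shape 2 is a cubic bezier drawn with `<path>`. Its stroke #0000ff means score at S461, F2044. After flipping Y the toolpath is (135.7500,105.9460) → (140.8554,105.2583) → (142.4662,96.8289) → (142.4344,84.7409) → (142.6121,73.0777) → (144.8516,65.9226) → (151.0048,67.3589).

Shape 3 is a open polyline drawn with `<polyline>`. Its stroke #ff8800 means engrave at S226, F2753. After flipping Y the toolpath is (86.8267,103.4117) → (86.8799,39.6852) → (150.6633,26.8162) → (202.5617,128.8559).

Shape 4 is a closed polygon drawn with `<path>`. Its stroke #ff8800 means engrave at S226, F2753. After flipping Y the toolpath is (35.5593,22.7197) → (6.3824,102.2988) → (141.3906,38.2707) → (199.6655,125.1946) → (35.5593,22.7197), returning to the start.

Shape 5 is a line segment drawn with `<path>`. Its stroke #ff8800 means engrave at S226, F2753. After flipping Y the toolpath is (204.4994,6.4242) → (7.1736,109.8834).

G21
G90
G0 X82.0872 Y17.3682
M4 S461
G1 X14.0847 Y29.3717 F2044
G1 X26.0882 Y97.3742 F2044
G1 X94.0907 Y85.3707 F2044
G1 X82.0872 Y17.3682 F2044
M5
G0 X135.7500 Y105.9460
M4 S461
G1 X140.8554 Y105.2583 F2044
G1 X142.4662 Y96.8289 F2044
G1 X142.4344 Y84.7409 F2044
G1 X142.6121 Y73.0777 F2044
G1 X144.8516 Y65.9226 F2044
G1 X151.0048 Y67.3589 F2044
M5
G0 X86.8267 Y103.4117
M4 S226
G1 X86.8799 Y39.6852 F2753
G1 X150.6633 Y26.8162 F2753
G1 X202.5617 Y128.8559 F2753
M5
G0 X35.5593 Y22.7197
M4 S226
G1 X6.3824 Y102.2988 F2753
G1 X141.3906 Y38.2707 F2753
G1 X199.6655 Y125.1946 F2753
G1 X35.5593 Y22.7197 F2753
M5
G0 X204.4994 Y6.4242
M4 S226
G1 X7.1736 Y109.8834 F2753
M5
G0 X0.0000 Y0.0000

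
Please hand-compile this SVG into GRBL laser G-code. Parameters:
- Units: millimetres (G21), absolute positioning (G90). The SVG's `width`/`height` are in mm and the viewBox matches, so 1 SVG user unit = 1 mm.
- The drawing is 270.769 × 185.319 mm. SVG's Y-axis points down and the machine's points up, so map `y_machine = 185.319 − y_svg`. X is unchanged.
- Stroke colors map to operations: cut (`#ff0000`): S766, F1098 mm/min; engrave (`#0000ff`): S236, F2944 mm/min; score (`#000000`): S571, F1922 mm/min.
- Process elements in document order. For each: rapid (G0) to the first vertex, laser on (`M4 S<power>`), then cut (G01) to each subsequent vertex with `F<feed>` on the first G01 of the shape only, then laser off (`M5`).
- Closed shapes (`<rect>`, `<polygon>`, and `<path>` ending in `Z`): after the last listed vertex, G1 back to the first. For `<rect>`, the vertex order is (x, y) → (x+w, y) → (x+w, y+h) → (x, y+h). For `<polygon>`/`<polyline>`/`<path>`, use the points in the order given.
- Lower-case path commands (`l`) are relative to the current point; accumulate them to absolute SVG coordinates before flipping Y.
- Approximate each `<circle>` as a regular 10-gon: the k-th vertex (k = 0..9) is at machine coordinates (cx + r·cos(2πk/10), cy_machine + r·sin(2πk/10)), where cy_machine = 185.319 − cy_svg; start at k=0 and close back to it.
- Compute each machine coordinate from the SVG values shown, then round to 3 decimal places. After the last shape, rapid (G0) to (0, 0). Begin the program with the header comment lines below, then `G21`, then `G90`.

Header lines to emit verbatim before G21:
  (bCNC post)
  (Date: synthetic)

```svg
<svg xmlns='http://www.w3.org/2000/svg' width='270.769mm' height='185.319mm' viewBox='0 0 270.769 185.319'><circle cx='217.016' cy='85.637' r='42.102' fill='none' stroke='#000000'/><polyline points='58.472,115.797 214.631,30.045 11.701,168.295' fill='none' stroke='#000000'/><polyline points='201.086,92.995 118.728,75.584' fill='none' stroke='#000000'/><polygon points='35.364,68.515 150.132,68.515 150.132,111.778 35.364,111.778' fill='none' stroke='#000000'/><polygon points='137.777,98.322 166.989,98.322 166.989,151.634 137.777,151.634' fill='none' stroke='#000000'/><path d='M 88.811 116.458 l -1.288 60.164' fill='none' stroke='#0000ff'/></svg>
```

(bCNC post)
(Date: synthetic)
G21
G90
G0 X259.118 Y99.682
M4 S571
G01 X251.077 Y124.429 F1922
G01 X230.026 Y139.723
G01 X204.006 Y139.723
G01 X182.955 Y124.429
G01 X174.914 Y99.682
G01 X182.955 Y74.935
G01 X204.006 Y59.641
G01 X230.026 Y59.641
G01 X251.077 Y74.935
G01 X259.118 Y99.682
M5
G0 X58.472 Y69.522
M4 S571
G01 X214.631 Y155.274 F1922
G01 X11.701 Y17.024
M5
G0 X201.086 Y92.324
M4 S571
G01 X118.728 Y109.735 F1922
M5
G0 X35.364 Y116.804
M4 S571
G01 X150.132 Y116.804 F1922
G01 X150.132 Y73.541
G01 X35.364 Y73.541
G01 X35.364 Y116.804
M5
G0 X137.777 Y86.997
M4 S571
G01 X166.989 Y86.997 F1922
G01 X166.989 Y33.685
G01 X137.777 Y33.685
G01 X137.777 Y86.997
M5
G0 X88.811 Y68.861
M4 S236
G01 X87.523 Y8.697 F2944
M5
G0 X0.000 Y0.000

1 u = 1 mm; y_m = 185.319 − y.

[1] `<circle>` circle, #000000→score S571 F1922: (259.118,99.682) → (251.077,124.429) → (230.026,139.723) → (204.006,139.723) → (182.955,124.429) → (174.914,99.682) → (182.955,74.935) → (204.006,59.641) → (230.026,59.641) → (251.077,74.935) → (259.118,99.682) (closed)

[2] `<polyline>` open polyline, #000000→score S571 F1922: (58.472,69.522) → (214.631,155.274) → (11.701,17.024)

[3] `<polyline>` line segment, #000000→score S571 F1922: (201.086,92.324) → (118.728,109.735)

[4] `<polygon>` rectangle, #000000→score S571 F1922: (35.364,116.804) → (150.132,116.804) → (150.132,73.541) → (35.364,73.541) → (35.364,116.804) (closed)

[5] `<polygon>` rectangle, #000000→score S571 F1922: (137.777,86.997) → (166.989,86.997) → (166.989,33.685) → (137.777,33.685) → (137.777,86.997) (closed)

[6] `<path>` line segment, #0000ff→engrave S236 F2944: (88.811,68.861) → (87.523,8.697)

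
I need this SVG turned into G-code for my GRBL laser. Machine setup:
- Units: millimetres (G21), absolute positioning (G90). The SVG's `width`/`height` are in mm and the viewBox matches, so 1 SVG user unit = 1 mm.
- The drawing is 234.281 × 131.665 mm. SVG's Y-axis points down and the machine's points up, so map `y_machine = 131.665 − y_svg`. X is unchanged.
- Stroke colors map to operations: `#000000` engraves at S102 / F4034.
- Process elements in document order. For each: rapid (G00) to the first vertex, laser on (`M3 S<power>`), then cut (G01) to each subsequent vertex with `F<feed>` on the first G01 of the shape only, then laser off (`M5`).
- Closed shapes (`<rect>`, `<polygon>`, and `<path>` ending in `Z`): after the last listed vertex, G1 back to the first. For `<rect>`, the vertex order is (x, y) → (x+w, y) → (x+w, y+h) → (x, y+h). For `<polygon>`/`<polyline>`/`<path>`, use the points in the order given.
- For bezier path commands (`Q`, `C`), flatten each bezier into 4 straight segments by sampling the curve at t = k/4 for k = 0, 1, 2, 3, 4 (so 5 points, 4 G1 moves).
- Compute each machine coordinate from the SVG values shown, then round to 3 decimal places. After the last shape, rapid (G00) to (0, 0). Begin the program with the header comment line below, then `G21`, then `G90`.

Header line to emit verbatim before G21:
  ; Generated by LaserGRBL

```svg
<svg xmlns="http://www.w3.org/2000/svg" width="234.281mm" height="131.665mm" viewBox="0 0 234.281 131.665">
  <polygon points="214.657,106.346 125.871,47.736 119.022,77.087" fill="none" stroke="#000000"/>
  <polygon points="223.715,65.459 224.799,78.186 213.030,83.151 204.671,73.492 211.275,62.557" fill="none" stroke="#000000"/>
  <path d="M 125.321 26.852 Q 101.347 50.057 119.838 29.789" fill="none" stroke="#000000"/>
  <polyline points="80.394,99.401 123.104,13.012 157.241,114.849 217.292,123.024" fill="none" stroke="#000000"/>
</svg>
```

; Generated by LaserGRBL
G21
G90
G00 X214.657 Y25.319
M3 S102
G01 X125.871 Y83.929 F4034
G01 X119.022 Y54.578
G01 X214.657 Y25.319
M5
G00 X223.715 Y66.206
M3 S102
G01 X224.799 Y53.479 F4034
G01 X213.030 Y48.514
G01 X204.671 Y58.173
G01 X211.275 Y69.108
G01 X223.715 Y66.206
M5
G00 X125.321 Y104.813
M3 S102
G01 X115.988 Y95.928 F4034
G01 X111.963 Y92.476
G01 X113.247 Y94.459
G01 X119.838 Y101.876
M5
G00 X80.394 Y32.264
M3 S102
G01 X123.104 Y118.653 F4034
G01 X157.241 Y16.816
G01 X217.292 Y8.641
M5
G00 X0.000 Y0.000

1 u = 1 mm; y_m = 131.665 − y.

[1] `<polygon>` closed polygon, #000000→engrave S102 F4034: (214.657,25.319) → (125.871,83.929) → (119.022,54.578) → (214.657,25.319) (closed)

[2] `<polygon>` regular polygon, #000000→engrave S102 F4034: (223.715,66.206) → (224.799,53.479) → (213.030,48.514) → (204.671,58.173) → (211.275,69.108) → (223.715,66.206) (closed)

[3] `<path>` quadratic bezier, #000000→engrave S102 F4034: (125.321,104.813) → (115.988,95.928) → (111.963,92.476) → (113.247,94.459) → (119.838,101.876)

[4] `<polyline>` open polyline, #000000→engrave S102 F4034: (80.394,32.264) → (123.104,118.653) → (157.241,16.816) → (217.292,8.641)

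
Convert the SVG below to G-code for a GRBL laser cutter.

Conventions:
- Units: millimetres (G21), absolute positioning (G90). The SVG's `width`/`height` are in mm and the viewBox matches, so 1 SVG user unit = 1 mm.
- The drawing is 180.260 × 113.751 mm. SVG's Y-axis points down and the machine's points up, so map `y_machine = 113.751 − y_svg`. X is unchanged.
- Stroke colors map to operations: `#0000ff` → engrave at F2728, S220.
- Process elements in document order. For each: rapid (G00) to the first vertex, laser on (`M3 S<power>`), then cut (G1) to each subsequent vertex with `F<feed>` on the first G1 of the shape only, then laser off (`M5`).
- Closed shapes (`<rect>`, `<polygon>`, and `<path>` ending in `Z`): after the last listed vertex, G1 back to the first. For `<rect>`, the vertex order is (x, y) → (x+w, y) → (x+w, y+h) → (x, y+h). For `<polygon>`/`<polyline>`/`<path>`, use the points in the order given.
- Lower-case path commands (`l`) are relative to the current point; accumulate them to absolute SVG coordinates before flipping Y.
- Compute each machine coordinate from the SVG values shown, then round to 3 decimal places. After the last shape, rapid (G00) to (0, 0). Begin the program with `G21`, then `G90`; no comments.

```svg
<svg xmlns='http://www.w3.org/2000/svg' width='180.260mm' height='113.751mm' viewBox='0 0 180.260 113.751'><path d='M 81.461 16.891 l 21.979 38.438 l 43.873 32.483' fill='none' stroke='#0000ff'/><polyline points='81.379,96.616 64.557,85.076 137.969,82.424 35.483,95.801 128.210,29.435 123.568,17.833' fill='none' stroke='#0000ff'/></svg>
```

viewBox `0 0 180.260 113.751` with mm width/height → 1 unit = 1 mm. Flip: y_m = 113.751 − y_svg.

**Shape 1** — `<path>` open polyline, stroke `#0000ff` → engrave (S220, F2728). Machine vertices: (81.461,96.860) → (103.440,58.422) → (147.313,25.939). Open path.

**Shape 2** — `<polyline>` open polyline, stroke `#0000ff` → engrave (S220, F2728). Machine vertices: (81.379,17.135) → (64.557,28.675) → (137.969,31.327) → (35.483,17.950) → (128.210,84.316) → (123.568,95.918). Open path.

G21
G90
G00 X81.461 Y96.860
M3 S220
G1 X103.440 Y58.422 F2728
G1 X147.313 Y25.939
M5
G00 X81.379 Y17.135
M3 S220
G1 X64.557 Y28.675 F2728
G1 X137.969 Y31.327
G1 X35.483 Y17.950
G1 X128.210 Y84.316
G1 X123.568 Y95.918
M5
G00 X0.000 Y0.000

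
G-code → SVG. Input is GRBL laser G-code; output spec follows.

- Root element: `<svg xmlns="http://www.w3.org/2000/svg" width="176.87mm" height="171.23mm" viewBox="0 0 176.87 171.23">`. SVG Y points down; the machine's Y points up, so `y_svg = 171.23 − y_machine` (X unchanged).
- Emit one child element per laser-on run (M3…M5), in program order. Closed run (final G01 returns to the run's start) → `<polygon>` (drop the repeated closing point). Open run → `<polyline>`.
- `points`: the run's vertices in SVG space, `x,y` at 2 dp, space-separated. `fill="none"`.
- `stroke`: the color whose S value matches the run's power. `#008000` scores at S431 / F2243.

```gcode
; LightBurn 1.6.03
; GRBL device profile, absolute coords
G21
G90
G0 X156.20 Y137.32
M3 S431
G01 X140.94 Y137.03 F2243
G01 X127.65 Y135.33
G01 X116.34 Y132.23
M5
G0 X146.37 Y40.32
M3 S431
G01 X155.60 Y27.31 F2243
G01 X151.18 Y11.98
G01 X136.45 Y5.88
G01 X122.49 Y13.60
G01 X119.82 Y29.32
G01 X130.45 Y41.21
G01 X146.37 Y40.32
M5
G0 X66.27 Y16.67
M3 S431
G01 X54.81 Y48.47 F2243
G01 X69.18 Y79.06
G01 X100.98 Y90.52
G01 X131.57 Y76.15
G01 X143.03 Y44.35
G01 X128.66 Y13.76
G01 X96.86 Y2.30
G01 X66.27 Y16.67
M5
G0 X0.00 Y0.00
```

Machine Y-up, SVG Y-down with viewBox height 171.23, so y_svg = 171.23 − y_machine; X carries over. Every run uses S431, so all elements get stroke `#008000` (score).

Run 1: The run is open, so emit a `<polyline>` with points (Y-flipped): 156.20,33.91 140.94,34.20 127.65,35.90 116.34,39.00.

Run 2: The run returns to its start, so emit a `<polygon>` with points (Y-flipped): 146.37,130.91 155.60,143.92 151.18,159.25 136.45,165.35 122.49,157.63 119.82,141.91 130.45,130.02.

Run 3: The run returns to its start, so emit a `<polygon>` with points (Y-flipped): 66.27,154.56 54.81,122.76 69.18,92.17 100.98,80.71 131.57,95.08 143.03,126.88 128.66,157.47 96.86,168.93.

<svg xmlns="http://www.w3.org/2000/svg" width="176.87mm" height="171.23mm" viewBox="0 0 176.87 171.23">
  <polyline points="156.20,33.91 140.94,34.20 127.65,35.90 116.34,39.00" fill="none" stroke="#008000"/>
  <polygon points="146.37,130.91 155.60,143.92 151.18,159.25 136.45,165.35 122.49,157.63 119.82,141.91 130.45,130.02" fill="none" stroke="#008000"/>
  <polygon points="66.27,154.56 54.81,122.76 69.18,92.17 100.98,80.71 131.57,95.08 143.03,126.88 128.66,157.47 96.86,168.93" fill="none" stroke="#008000"/>
</svg>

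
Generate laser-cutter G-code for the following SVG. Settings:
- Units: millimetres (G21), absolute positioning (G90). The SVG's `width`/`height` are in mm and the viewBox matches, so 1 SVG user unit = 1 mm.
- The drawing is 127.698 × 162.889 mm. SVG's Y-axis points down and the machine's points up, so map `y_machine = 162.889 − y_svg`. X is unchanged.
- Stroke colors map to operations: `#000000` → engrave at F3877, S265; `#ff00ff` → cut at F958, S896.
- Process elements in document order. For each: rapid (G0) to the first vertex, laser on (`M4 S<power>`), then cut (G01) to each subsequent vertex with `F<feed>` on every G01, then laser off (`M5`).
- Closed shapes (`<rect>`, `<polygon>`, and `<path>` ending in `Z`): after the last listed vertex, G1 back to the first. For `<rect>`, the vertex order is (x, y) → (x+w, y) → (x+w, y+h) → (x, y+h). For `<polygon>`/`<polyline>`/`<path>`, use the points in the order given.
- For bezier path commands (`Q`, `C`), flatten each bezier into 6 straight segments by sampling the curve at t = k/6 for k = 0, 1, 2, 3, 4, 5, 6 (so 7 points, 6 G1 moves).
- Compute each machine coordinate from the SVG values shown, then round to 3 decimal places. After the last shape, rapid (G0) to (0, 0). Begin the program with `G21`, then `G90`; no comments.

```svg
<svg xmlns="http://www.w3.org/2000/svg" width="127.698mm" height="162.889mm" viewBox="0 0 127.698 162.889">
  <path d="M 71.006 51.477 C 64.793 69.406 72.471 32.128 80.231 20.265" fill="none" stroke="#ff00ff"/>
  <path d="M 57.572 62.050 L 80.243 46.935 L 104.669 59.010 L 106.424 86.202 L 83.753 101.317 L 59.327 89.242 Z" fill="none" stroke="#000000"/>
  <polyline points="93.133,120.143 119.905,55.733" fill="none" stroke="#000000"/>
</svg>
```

G21
G90
G0 X71.006 Y111.412
M4 S896
G01 X68.993 Y106.675 F958
G01 X68.912 Y108.899 F958
G01 X70.379 Y115.846 F958
G01 X73.010 Y125.275 F958
G01 X76.422 Y134.948 F958
G01 X80.231 Y142.624 F958
M5
G0 X57.572 Y100.839
M4 S265
G01 X80.243 Y115.954 F3877
G01 X104.669 Y103.879 F3877
G01 X106.424 Y76.687 F3877
G01 X83.753 Y61.572 F3877
G01 X59.327 Y73.647 F3877
G01 X57.572 Y100.839 F3877
M5
G0 X93.133 Y42.746
M4 S265
G01 X119.905 Y107.156 F3877
M5
G0 X0.000 Y0.000

1 u = 1 mm; y_m = 162.889 − y.

[1] `<path>` cubic bezier, #ff00ff→cut S896 F958: (71.006,111.412) → (68.993,106.675) → (68.912,108.899) → (70.379,115.846) → (73.010,125.275) → (76.422,134.948) → (80.231,142.624)

[2] `<path>` regular polygon, #000000→engrave S265 F3877: (57.572,100.839) → (80.243,115.954) → (104.669,103.879) → (106.424,76.687) → (83.753,61.572) → (59.327,73.647) → (57.572,100.839) (closed)

[3] `<polyline>` line segment, #000000→engrave S265 F3877: (93.133,42.746) → (119.905,107.156)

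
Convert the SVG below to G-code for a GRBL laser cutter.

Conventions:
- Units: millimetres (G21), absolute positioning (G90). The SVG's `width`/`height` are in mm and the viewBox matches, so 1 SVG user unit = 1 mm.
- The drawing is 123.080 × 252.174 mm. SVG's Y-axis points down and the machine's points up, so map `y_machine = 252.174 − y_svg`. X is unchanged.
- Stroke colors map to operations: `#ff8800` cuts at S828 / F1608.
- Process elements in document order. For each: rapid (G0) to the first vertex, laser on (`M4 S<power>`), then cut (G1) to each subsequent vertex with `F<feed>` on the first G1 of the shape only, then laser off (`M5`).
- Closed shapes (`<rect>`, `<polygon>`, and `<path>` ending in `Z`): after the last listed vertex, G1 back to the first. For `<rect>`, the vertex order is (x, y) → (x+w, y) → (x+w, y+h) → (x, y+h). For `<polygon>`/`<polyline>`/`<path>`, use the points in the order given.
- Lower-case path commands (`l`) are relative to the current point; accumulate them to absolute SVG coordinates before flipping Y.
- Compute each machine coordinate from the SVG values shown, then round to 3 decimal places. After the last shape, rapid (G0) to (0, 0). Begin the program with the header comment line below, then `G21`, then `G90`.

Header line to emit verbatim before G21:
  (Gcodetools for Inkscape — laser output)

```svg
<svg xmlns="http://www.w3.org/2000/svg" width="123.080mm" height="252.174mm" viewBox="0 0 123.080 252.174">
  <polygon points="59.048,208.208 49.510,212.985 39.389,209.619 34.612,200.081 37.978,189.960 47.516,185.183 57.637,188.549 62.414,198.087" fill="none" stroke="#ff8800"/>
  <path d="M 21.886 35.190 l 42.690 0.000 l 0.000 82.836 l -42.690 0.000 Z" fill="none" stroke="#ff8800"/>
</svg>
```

(Gcodetools for Inkscape — laser output)
G21
G90
G0 X59.048 Y43.966
M4 S828
G1 X49.510 Y39.189 F1608
G1 X39.389 Y42.555
G1 X34.612 Y52.093
G1 X37.978 Y62.214
G1 X47.516 Y66.991
G1 X57.637 Y63.625
G1 X62.414 Y54.087
G1 X59.048 Y43.966
M5
G0 X21.886 Y216.984
M4 S828
G1 X64.576 Y216.984 F1608
G1 X64.576 Y134.148
G1 X21.886 Y134.148
G1 X21.886 Y216.984
M5
G0 X0.000 Y0.000

viewBox `0 0 123.080 252.174` with mm width/height → 1 unit = 1 mm. Flip: y_m = 252.174 − y_svg.

**Shape 1** — `<polygon>` regular polygon, stroke `#ff8800` → cut (S828, F1608). Machine vertices: (59.048,43.966) → (49.510,39.189) → (39.389,42.555) → (34.612,52.093) → (37.978,62.214) → (47.516,66.991) → (57.637,63.625) → (62.414,54.087) → (59.048,43.966). Closed: final G1 returns to the first vertex.

**Shape 2** — `<path>` rectangle, stroke `#ff8800` → cut (S828, F1608). Machine vertices: (21.886,216.984) → (64.576,216.984) → (64.576,134.148) → (21.886,134.148) → (21.886,216.984). Closed: final G1 returns to the first vertex.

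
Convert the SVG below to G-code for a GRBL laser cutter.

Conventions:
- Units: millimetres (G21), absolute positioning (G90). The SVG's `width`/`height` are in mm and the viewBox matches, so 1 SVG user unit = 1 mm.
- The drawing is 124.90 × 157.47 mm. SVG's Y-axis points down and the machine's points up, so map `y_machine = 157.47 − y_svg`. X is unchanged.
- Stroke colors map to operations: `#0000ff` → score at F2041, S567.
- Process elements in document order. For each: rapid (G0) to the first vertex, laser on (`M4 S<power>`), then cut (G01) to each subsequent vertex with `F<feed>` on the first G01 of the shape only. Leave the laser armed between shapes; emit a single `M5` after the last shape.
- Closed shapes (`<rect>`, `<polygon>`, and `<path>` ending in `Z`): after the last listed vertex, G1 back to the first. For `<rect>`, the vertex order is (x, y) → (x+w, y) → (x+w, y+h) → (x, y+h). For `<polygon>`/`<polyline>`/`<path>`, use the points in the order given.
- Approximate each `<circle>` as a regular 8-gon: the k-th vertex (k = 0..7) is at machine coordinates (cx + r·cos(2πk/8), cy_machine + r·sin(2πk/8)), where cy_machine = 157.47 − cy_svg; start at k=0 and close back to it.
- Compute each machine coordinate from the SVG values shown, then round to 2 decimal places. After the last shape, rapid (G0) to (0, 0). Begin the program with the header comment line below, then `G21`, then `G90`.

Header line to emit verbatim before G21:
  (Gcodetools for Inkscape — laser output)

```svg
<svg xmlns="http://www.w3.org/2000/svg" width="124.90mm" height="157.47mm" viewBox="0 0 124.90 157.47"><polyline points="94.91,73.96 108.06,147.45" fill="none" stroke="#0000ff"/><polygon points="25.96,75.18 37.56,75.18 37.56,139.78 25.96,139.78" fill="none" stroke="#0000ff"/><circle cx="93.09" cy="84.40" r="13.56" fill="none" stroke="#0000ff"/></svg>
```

Since the viewBox matches the mm dimensions, user units are millimetres directly. The only transform is the Y-flip y_m = 157.47 − y_svg.

Shape 1 is a line segment drawn with `<polyline>`. Its stroke #0000ff means score at S567, F2041. After flipping Y the toolpath is (94.91,83.51) → (108.06,10.02).

Shape 2 is a rectangle drawn with `<polygon>`. Its stroke #0000ff means score at S567, F2041. After flipping Y the toolpath is (25.96,82.29) → (37.56,82.29) → (37.56,17.69) → (25.96,17.69) → (25.96,82.29), returning to the start.

Shape 3 is a circle drawn with `<circle>`. Its stroke #0000ff means score at S567, F2041. After flipping Y the toolpath is (106.65,73.07) → (102.68,82.66) → (93.09,86.63) → (83.50,82.66) → (79.53,73.07) → (83.50,63.48) → (93.09,59.51) → (102.68,63.48) → (106.65,73.07), returning to the start.

(Gcodetools for Inkscape — laser output)
G21
G90
G0 X94.91 Y83.51
M4 S567
G01 X108.06 Y10.02 F2041
G0 X25.96 Y82.29
M4 S567
G01 X37.56 Y82.29 F2041
G01 X37.56 Y17.69
G01 X25.96 Y17.69
G01 X25.96 Y82.29
G0 X106.65 Y73.07
M4 S567
G01 X102.68 Y82.66 F2041
G01 X93.09 Y86.63
G01 X83.50 Y82.66
G01 X79.53 Y73.07
G01 X83.50 Y63.48
G01 X93.09 Y59.51
G01 X102.68 Y63.48
G01 X106.65 Y73.07
M5
G0 X0.00 Y0.00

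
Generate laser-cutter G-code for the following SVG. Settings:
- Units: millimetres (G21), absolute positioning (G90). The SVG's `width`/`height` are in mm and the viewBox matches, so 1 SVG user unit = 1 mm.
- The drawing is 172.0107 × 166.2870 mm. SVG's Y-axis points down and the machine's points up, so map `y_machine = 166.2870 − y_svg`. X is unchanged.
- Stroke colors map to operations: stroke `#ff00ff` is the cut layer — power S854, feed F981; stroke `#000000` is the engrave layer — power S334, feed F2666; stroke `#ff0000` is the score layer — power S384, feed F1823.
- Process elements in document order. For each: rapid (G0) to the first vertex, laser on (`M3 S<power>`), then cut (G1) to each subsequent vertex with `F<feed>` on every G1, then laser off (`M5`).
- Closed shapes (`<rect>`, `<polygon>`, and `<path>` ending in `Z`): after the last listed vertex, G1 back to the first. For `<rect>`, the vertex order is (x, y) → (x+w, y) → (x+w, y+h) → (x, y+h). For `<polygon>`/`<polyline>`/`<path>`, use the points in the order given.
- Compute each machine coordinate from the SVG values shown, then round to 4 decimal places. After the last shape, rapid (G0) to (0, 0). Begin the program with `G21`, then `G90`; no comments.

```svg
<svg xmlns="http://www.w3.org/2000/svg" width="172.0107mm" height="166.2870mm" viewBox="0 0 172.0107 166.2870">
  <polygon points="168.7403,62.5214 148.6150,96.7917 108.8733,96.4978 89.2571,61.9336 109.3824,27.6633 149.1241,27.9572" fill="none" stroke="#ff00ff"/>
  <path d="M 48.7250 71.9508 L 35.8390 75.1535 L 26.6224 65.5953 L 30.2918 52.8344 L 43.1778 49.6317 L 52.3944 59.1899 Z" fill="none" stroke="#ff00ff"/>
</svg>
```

G21
G90
G0 X168.7403 Y103.7656
M3 S854
G1 X148.6150 Y69.4953 F981
G1 X108.8733 Y69.7892 F981
G1 X89.2571 Y104.3534 F981
G1 X109.3824 Y138.6237 F981
G1 X149.1241 Y138.3298 F981
G1 X168.7403 Y103.7656 F981
M5
G0 X48.7250 Y94.3362
M3 S854
G1 X35.8390 Y91.1335 F981
G1 X26.6224 Y100.6917 F981
G1 X30.2918 Y113.4526 F981
G1 X43.1778 Y116.6553 F981
G1 X52.3944 Y107.0971 F981
G1 X48.7250 Y94.3362 F981
M5
G0 X0.0000 Y0.0000

viewBox `0 0 172.0107 166.2870` with mm width/height → 1 unit = 1 mm. Flip: y_m = 166.2870 − y_svg.

**Shape 1** — `<polygon>` regular polygon, stroke `#ff00ff` → cut (S854, F981). Machine vertices: (168.7403,103.7656) → (148.6150,69.4953) → (108.8733,69.7892) → (89.2571,104.3534) → (109.3824,138.6237) → (149.1241,138.3298) → (168.7403,103.7656). Closed: final G1 returns to the first vertex.

**Shape 2** — `<path>` regular polygon, stroke `#ff00ff` → cut (S854, F981). Machine vertices: (48.7250,94.3362) → (35.8390,91.1335) → (26.6224,100.6917) → (30.2918,113.4526) → (43.1778,116.6553) → (52.3944,107.0971) → (48.7250,94.3362). Closed: final G1 returns to the first vertex.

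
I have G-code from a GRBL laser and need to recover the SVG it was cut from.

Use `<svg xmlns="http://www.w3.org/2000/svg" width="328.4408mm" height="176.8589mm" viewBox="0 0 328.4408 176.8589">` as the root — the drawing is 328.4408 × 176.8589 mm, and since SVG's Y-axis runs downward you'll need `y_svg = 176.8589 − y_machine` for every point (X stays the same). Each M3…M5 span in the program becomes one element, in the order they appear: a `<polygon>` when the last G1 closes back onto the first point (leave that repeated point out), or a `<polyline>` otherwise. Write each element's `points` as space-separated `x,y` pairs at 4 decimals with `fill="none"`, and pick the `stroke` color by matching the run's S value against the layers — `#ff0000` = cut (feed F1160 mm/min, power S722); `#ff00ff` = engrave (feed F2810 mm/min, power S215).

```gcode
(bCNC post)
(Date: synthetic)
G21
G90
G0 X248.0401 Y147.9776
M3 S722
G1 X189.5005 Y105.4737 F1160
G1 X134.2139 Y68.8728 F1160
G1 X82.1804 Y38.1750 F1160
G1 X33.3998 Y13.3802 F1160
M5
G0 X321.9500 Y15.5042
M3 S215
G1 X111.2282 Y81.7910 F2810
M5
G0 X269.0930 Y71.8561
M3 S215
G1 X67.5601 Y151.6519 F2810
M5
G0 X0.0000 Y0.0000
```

<svg xmlns="http://www.w3.org/2000/svg" width="328.4408mm" height="176.8589mm" viewBox="0 0 328.4408 176.8589">
  <polyline points="248.0401,28.8813 189.5005,71.3852 134.2139,107.9861 82.1804,138.6839 33.3998,163.4787" fill="none" stroke="#ff0000"/>
  <polyline points="321.9500,161.3547 111.2282,95.0679" fill="none" stroke="#ff00ff"/>
  <polyline points="269.0930,105.0028 67.5601,25.2070" fill="none" stroke="#ff00ff"/>
</svg>

Each laser-on run becomes one SVG element. Flip Y back into SVG space with y_svg = 176.8589 − y_machine.

Run 1: S722 ⇒ cut layer `#ff0000`. The run is open, so emit a `<polyline>` with points (Y-flipped): 248.0401,28.8813 189.5005,71.3852 134.2139,107.9861 82.1804,138.6839 33.3998,163.4787.

Run 2: the run's S215 means `#ff00ff` (engrave). The run is open, so emit a `<polyline>` with points (Y-flipped): 321.9500,161.3547 111.2282,95.0679.

Run 3: power S215 maps to stroke `#ff00ff` (engrave). The run is open, so emit a `<polyline>` with points (Y-flipped): 269.0930,105.0028 67.5601,25.2070.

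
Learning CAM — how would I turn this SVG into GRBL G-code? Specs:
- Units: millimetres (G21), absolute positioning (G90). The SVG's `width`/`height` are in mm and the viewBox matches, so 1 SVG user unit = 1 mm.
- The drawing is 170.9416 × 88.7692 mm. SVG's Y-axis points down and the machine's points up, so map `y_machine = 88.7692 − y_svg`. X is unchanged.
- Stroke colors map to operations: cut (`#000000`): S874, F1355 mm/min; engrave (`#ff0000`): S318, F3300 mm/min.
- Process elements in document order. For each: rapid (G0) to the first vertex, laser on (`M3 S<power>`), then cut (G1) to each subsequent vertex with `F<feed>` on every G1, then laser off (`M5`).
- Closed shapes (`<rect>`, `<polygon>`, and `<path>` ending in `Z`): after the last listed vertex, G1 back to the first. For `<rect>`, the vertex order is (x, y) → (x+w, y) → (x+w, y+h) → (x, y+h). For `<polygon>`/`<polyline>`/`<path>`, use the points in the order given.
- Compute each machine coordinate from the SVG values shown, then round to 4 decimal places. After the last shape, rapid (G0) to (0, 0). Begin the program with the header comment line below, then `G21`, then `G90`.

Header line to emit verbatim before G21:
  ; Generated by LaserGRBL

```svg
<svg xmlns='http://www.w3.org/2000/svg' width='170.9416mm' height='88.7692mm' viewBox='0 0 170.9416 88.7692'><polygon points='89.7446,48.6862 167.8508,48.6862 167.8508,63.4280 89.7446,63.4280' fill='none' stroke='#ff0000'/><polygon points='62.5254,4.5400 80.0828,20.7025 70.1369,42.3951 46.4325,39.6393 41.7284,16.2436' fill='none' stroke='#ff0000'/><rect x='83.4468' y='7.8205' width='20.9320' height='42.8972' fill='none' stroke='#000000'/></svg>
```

; Generated by LaserGRBL
G21
G90
G0 X89.7446 Y40.0830
M3 S318
G1 X167.8508 Y40.0830 F3300
G1 X167.8508 Y25.3412 F3300
G1 X89.7446 Y25.3412 F3300
G1 X89.7446 Y40.0830 F3300
M5
G0 X62.5254 Y84.2292
M3 S318
G1 X80.0828 Y68.0667 F3300
G1 X70.1369 Y46.3741 F3300
G1 X46.4325 Y49.1299 F3300
G1 X41.7284 Y72.5256 F3300
G1 X62.5254 Y84.2292 F3300
M5
G0 X83.4468 Y80.9487
M3 S874
G1 X104.3788 Y80.9487 F1355
G1 X104.3788 Y38.0515 F1355
G1 X83.4468 Y38.0515 F1355
G1 X83.4468 Y80.9487 F1355
M5
G0 X0.0000 Y0.0000

1 u = 1 mm; y_m = 88.7692 − y.

[1] `<polygon>` rectangle, #ff0000→engrave S318 F3300: (89.7446,40.0830) → (167.8508,40.0830) → (167.8508,25.3412) → (89.7446,25.3412) → (89.7446,40.0830) (closed)

[2] `<polygon>` regular polygon, #ff0000→engrave S318 F3300: (62.5254,84.2292) → (80.0828,68.0667) → (70.1369,46.3741) → (46.4325,49.1299) → (41.7284,72.5256) → (62.5254,84.2292) (closed)

[3] `<rect>` rectangle, #000000→cut S874 F1355: (83.4468,80.9487) → (104.3788,80.9487) → (104.3788,38.0515) → (83.4468,38.0515) → (83.4468,80.9487) (closed)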